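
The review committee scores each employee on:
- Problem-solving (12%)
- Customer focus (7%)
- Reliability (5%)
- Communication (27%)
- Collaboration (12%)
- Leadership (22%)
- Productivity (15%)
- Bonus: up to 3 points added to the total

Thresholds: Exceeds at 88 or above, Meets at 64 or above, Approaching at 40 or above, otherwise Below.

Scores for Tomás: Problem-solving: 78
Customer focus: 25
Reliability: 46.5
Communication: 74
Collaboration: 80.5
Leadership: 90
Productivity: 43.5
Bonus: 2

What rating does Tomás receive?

Weighted total:
  Problem-solving 78 × 0.12 = 9.36
  Customer focus 25 × 0.07 = 1.75
  Reliability 46.5 × 0.05 = 2.325
  Communication 74 × 0.27 = 19.98
  Collaboration 80.5 × 0.12 = 9.66
  Leadership 90 × 0.22 = 19.8
  Productivity 43.5 × 0.15 = 6.525
Sum = 69.4
Bonus: 69.4 + 2 = 71.4
71.4 is ≥ 64 and < 88 → Meets

Meets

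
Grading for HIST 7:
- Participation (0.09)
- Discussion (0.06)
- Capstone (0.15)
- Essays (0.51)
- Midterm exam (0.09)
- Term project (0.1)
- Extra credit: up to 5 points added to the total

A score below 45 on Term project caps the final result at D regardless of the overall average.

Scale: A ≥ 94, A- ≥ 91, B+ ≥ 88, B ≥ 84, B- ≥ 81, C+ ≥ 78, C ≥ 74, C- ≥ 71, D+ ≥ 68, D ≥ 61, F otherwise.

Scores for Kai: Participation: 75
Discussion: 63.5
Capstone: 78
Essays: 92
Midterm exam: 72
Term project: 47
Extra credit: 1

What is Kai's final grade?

Term project score 47 ≥ 45: minimum met.
Weighted total:
  Participation 75 × 0.09 = 6.75
  Discussion 63.5 × 0.06 = 3.81
  Capstone 78 × 0.15 = 11.7
  Essays 92 × 0.51 = 46.92
  Midterm exam 72 × 0.09 = 6.48
  Term project 47 × 0.1 = 4.7
Sum = 80.36
Extra credit: 80.36 + 1 = 81.36
81.36 is ≥ 81 and < 84 → B-

B-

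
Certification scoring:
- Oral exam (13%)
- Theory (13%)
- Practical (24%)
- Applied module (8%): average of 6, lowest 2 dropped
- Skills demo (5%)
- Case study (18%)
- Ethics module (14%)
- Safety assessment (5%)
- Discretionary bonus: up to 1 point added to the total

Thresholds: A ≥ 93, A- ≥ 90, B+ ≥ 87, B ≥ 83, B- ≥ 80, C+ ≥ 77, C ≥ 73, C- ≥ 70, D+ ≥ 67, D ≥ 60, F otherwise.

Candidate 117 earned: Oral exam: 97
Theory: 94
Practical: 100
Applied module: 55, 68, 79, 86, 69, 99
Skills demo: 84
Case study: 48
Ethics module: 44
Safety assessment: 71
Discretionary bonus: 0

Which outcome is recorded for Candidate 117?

C+

Applied module: drop 55, 68 → average of remaining 4 = 333/4 = 83.25
Weighted total:
  Oral exam 97 × 0.13 = 12.61
  Theory 94 × 0.13 = 12.22
  Practical 100 × 0.24 = 24
  Applied module 83.25 × 0.08 = 6.66
  Skills demo 84 × 0.05 = 4.2
  Case study 48 × 0.18 = 8.64
  Ethics module 44 × 0.14 = 6.16
  Safety assessment 71 × 0.05 = 3.55
Sum = 78.04
Discretionary bonus: 78.04 + 0 = 78.04
78.04 is ≥ 77 and < 80 → C+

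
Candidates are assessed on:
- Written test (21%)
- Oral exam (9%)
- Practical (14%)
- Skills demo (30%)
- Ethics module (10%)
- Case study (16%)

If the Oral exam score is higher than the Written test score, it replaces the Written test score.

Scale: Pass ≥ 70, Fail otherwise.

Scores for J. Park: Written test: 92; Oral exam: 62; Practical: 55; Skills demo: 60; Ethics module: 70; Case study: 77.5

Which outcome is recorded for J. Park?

Pass

Oral exam (62) ≤ Written test (92), so Written test stays at 92.
Weighted total:
  Written test 92 × 0.21 = 19.32
  Oral exam 62 × 0.09 = 5.58
  Practical 55 × 0.14 = 7.7
  Skills demo 60 × 0.3 = 18
  Ethics module 70 × 0.1 = 7
  Case study 77.5 × 0.16 = 12.4
Sum = 70
70 ≥ 70 → Pass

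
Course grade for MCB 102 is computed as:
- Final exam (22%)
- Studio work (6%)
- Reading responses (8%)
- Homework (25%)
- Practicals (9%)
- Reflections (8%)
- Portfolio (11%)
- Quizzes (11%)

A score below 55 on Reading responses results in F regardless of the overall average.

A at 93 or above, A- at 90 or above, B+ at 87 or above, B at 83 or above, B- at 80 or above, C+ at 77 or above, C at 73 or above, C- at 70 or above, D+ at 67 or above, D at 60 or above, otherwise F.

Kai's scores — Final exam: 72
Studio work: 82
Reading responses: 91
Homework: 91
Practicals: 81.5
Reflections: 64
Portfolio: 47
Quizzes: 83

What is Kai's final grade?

Reading responses score 91 ≥ 55: minimum met.
Weighted total:
  Final exam 72 × 0.22 = 15.84
  Studio work 82 × 0.06 = 4.92
  Reading responses 91 × 0.08 = 7.28
  Homework 91 × 0.25 = 22.75
  Practicals 81.5 × 0.09 = 7.335
  Reflections 64 × 0.08 = 5.12
  Portfolio 47 × 0.11 = 5.17
  Quizzes 83 × 0.11 = 9.13
Sum = 77.545
77.545 is ≥ 77 and < 80 → C+

C+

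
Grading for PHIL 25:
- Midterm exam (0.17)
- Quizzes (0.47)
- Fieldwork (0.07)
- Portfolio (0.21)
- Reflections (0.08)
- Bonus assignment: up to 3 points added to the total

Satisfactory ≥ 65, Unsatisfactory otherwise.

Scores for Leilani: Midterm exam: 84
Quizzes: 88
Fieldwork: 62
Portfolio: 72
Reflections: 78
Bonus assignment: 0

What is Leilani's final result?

Satisfactory

Weighted total:
  Midterm exam 84 × 0.17 = 14.28
  Quizzes 88 × 0.47 = 41.36
  Fieldwork 62 × 0.07 = 4.34
  Portfolio 72 × 0.21 = 15.12
  Reflections 78 × 0.08 = 6.24
Sum = 81.34
Bonus assignment: 81.34 + 0 = 81.34
81.34 ≥ 65 → Satisfactory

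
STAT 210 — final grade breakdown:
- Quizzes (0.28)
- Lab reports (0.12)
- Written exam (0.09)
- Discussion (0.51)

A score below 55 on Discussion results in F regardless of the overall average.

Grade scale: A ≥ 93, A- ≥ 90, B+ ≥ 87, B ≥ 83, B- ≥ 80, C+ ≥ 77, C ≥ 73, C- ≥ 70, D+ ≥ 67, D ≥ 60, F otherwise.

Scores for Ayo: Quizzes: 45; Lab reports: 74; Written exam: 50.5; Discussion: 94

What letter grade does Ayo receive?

C

Discussion score 94 ≥ 55: minimum met.
Weighted total:
  Quizzes 45 × 0.28 = 12.6
  Lab reports 74 × 0.12 = 8.88
  Written exam 50.5 × 0.09 = 4.545
  Discussion 94 × 0.51 = 47.94
Sum = 73.965
73.965 is ≥ 73 and < 77 → C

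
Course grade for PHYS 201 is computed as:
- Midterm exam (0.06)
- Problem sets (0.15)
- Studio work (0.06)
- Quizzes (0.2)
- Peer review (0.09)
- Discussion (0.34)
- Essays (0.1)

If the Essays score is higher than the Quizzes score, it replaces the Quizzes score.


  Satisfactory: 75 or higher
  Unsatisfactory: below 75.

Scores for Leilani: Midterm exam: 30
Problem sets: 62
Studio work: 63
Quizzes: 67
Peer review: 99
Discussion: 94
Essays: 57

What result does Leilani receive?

Unsatisfactory

Essays (57) ≤ Quizzes (67), so Quizzes stays at 67.
Weighted total:
  Midterm exam 30 × 0.06 = 1.8
  Problem sets 62 × 0.15 = 9.3
  Studio work 63 × 0.06 = 3.78
  Quizzes 67 × 0.2 = 13.4
  Peer review 99 × 0.09 = 8.91
  Discussion 94 × 0.34 = 31.96
  Essays 57 × 0.1 = 5.7
Sum = 74.85
74.85 < 75 → Unsatisfactory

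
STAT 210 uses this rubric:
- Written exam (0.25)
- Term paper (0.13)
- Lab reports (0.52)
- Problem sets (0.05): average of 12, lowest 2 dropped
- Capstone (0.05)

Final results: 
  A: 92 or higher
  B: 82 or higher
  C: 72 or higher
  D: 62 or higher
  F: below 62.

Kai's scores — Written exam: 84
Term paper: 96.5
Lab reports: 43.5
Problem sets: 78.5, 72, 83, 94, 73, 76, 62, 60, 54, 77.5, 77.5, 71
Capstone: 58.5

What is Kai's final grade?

Problem sets: drop 54, 60 → average of remaining 10 = 764.5/10 = 76.45
Weighted total:
  Written exam 84 × 0.25 = 21
  Term paper 96.5 × 0.13 = 12.545
  Lab reports 43.5 × 0.52 = 22.62
  Problem sets 76.45 × 0.05 = 3.8225
  Capstone 58.5 × 0.05 = 2.925
Sum = 62.9125
62.9125 is ≥ 62 and < 72 → D

D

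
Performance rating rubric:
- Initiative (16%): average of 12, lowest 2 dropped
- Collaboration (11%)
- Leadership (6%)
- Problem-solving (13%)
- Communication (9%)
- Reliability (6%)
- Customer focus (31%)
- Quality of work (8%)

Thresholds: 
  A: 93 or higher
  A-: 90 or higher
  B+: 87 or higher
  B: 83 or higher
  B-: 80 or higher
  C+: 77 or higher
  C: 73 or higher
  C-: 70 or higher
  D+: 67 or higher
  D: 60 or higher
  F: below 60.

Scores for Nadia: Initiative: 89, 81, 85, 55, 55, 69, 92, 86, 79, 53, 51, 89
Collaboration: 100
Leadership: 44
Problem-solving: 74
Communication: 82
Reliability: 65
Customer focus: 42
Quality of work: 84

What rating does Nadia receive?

D

Initiative: drop 51, 53 → average of remaining 10 = 780/10 = 78
Weighted total:
  Initiative 78 × 0.16 = 12.48
  Collaboration 100 × 0.11 = 11
  Leadership 44 × 0.06 = 2.64
  Problem-solving 74 × 0.13 = 9.62
  Communication 82 × 0.09 = 7.38
  Reliability 65 × 0.06 = 3.9
  Customer focus 42 × 0.31 = 13.02
  Quality of work 84 × 0.08 = 6.72
Sum = 66.76
66.76 is ≥ 60 and < 67 → D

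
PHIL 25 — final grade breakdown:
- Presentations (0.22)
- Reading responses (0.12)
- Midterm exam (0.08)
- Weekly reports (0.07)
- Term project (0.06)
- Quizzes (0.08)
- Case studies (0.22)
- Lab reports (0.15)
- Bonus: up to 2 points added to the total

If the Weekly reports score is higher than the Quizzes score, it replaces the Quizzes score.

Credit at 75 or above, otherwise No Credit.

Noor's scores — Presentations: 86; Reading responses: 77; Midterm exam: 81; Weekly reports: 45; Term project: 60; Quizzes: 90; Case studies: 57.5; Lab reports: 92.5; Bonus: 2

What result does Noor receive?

Credit

Weekly reports (45) ≤ Quizzes (90), so Quizzes stays at 90.
Weighted total:
  Presentations 86 × 0.22 = 18.92
  Reading responses 77 × 0.12 = 9.24
  Midterm exam 81 × 0.08 = 6.48
  Weekly reports 45 × 0.07 = 3.15
  Term project 60 × 0.06 = 3.6
  Quizzes 90 × 0.08 = 7.2
  Case studies 57.5 × 0.22 = 12.65
  Lab reports 92.5 × 0.15 = 13.875
Sum = 75.115
Bonus: 75.115 + 2 = 77.115
77.115 ≥ 75 → Credit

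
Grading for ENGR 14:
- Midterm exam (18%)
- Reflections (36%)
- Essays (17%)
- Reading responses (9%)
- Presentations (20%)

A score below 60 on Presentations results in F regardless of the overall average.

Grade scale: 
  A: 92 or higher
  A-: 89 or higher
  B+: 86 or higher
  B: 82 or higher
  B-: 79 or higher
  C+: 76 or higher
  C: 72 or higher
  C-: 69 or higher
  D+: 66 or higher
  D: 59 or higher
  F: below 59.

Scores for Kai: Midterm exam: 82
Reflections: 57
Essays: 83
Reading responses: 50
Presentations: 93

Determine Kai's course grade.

C

Presentations score 93 ≥ 60: minimum met.
Weighted total:
  Midterm exam 82 × 0.18 = 14.76
  Reflections 57 × 0.36 = 20.52
  Essays 83 × 0.17 = 14.11
  Reading responses 50 × 0.09 = 4.5
  Presentations 93 × 0.2 = 18.6
Sum = 72.49
72.49 is ≥ 72 and < 76 → C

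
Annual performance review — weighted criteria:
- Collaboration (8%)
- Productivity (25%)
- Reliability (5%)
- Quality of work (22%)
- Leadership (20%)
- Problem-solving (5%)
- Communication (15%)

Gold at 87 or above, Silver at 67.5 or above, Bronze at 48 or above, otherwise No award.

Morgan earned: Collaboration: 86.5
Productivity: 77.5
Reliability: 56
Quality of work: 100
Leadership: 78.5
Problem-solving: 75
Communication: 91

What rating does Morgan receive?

Weighted total:
  Collaboration 86.5 × 0.08 = 6.92
  Productivity 77.5 × 0.25 = 19.375
  Reliability 56 × 0.05 = 2.8
  Quality of work 100 × 0.22 = 22
  Leadership 78.5 × 0.2 = 15.7
  Problem-solving 75 × 0.05 = 3.75
  Communication 91 × 0.15 = 13.65
Sum = 84.195
84.195 is ≥ 67.5 and < 87 → Silver

Silver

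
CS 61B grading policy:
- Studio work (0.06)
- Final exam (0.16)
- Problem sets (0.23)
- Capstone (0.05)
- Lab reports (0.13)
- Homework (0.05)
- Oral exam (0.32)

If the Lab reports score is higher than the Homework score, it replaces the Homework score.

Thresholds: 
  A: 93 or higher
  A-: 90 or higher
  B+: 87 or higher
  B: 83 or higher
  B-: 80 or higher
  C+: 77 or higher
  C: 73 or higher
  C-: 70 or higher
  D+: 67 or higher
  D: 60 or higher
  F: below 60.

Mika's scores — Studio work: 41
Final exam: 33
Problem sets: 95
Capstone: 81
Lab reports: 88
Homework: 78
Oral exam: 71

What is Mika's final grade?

Lab reports (88) > Homework (78), so Homework counts as 88.
Weighted total:
  Studio work 41 × 0.06 = 2.46
  Final exam 33 × 0.16 = 5.28
  Problem sets 95 × 0.23 = 21.85
  Capstone 81 × 0.05 = 4.05
  Lab reports 88 × 0.13 = 11.44
  Homework 88 × 0.05 = 4.4
  Oral exam 71 × 0.32 = 22.72
Sum = 72.2
72.2 is ≥ 70 and < 73 → C-

C-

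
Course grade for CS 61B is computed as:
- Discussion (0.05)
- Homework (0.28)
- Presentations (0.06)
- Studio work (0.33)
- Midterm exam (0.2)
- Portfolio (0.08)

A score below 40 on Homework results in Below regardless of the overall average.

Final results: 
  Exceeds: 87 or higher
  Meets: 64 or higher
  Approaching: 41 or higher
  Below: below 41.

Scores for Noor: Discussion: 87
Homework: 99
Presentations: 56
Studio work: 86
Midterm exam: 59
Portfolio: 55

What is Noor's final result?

Meets

Homework score 99 ≥ 40: minimum met.
Weighted total:
  Discussion 87 × 0.05 = 4.35
  Homework 99 × 0.28 = 27.72
  Presentations 56 × 0.06 = 3.36
  Studio work 86 × 0.33 = 28.38
  Midterm exam 59 × 0.2 = 11.8
  Portfolio 55 × 0.08 = 4.4
Sum = 80.01
80.01 is ≥ 64 and < 87 → Meets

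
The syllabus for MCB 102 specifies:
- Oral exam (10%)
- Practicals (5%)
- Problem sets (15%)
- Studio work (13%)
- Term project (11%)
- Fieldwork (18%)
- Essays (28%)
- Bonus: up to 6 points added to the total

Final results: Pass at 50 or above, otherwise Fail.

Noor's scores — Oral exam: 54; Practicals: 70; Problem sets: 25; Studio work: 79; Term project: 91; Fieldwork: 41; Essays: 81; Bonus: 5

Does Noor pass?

Weighted total:
  Oral exam 54 × 0.1 = 5.4
  Practicals 70 × 0.05 = 3.5
  Problem sets 25 × 0.15 = 3.75
  Studio work 79 × 0.13 = 10.27
  Term project 91 × 0.11 = 10.01
  Fieldwork 41 × 0.18 = 7.38
  Essays 81 × 0.28 = 22.68
Sum = 62.99
Bonus: 62.99 + 5 = 67.99
67.99 ≥ 50 → Pass

Pass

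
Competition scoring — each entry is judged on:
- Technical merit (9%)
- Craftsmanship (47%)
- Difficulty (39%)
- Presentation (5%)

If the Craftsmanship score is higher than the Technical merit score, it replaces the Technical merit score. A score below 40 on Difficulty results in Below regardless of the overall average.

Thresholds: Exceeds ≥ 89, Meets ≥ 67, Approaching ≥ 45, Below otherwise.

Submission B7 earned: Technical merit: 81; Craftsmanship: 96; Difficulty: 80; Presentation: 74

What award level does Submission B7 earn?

Craftsmanship (96) > Technical merit (81), so Technical merit counts as 96.
Difficulty score 80 ≥ 40: minimum met.
Weighted total:
  Technical merit 96 × 0.09 = 8.64
  Craftsmanship 96 × 0.47 = 45.12
  Difficulty 80 × 0.39 = 31.2
  Presentation 74 × 0.05 = 3.7
Sum = 88.66
88.66 is ≥ 67 and < 89 → Meets

Meets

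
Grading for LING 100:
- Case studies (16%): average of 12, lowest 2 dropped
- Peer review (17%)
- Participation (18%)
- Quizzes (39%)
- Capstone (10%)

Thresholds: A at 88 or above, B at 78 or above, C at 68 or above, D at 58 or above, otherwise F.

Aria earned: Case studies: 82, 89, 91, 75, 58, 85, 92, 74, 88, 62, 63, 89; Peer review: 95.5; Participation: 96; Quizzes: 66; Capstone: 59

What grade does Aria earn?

B

Case studies: drop 58, 62 → average of remaining 10 = 828/10 = 82.8
Weighted total:
  Case studies 82.8 × 0.16 = 13.248
  Peer review 95.5 × 0.17 = 16.235
  Participation 96 × 0.18 = 17.28
  Quizzes 66 × 0.39 = 25.74
  Capstone 59 × 0.1 = 5.9
Sum = 78.403
78.403 is ≥ 78 and < 88 → B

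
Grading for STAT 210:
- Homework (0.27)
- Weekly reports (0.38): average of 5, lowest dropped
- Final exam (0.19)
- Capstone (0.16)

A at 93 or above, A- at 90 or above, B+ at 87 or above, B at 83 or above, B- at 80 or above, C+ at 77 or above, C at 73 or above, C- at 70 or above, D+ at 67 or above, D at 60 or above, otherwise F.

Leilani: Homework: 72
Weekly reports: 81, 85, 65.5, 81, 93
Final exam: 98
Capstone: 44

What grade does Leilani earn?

Weekly reports: drop 65.5 → average of remaining 4 = 340/4 = 85
Weighted total:
  Homework 72 × 0.27 = 19.44
  Weekly reports 85 × 0.38 = 32.3
  Final exam 98 × 0.19 = 18.62
  Capstone 44 × 0.16 = 7.04
Sum = 77.4
77.4 is ≥ 77 and < 80 → C+

C+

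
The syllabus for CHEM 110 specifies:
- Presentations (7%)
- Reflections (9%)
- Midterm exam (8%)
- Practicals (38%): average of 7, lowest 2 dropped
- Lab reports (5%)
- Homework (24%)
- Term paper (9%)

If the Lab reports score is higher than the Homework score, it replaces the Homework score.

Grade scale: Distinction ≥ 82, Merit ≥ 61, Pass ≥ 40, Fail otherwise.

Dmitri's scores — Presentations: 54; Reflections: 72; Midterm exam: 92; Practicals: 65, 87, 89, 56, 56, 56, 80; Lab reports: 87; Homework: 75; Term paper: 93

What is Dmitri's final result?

Merit

Practicals: drop 56, 56 → average of remaining 5 = 377/5 = 75.4
Lab reports (87) > Homework (75), so Homework counts as 87.
Weighted total:
  Presentations 54 × 0.07 = 3.78
  Reflections 72 × 0.09 = 6.48
  Midterm exam 92 × 0.08 = 7.36
  Practicals 75.4 × 0.38 = 28.652
  Lab reports 87 × 0.05 = 4.35
  Homework 87 × 0.24 = 20.88
  Term paper 93 × 0.09 = 8.37
Sum = 79.872
79.872 is ≥ 61 and < 82 → Merit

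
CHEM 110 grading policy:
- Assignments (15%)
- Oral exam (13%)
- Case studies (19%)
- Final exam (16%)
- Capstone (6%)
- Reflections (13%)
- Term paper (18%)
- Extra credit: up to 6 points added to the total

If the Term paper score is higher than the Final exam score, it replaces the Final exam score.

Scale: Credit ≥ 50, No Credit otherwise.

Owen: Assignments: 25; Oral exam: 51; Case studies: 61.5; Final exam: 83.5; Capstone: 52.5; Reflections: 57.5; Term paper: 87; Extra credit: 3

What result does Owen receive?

Credit

Term paper (87) > Final exam (83.5), so Final exam counts as 87.
Weighted total:
  Assignments 25 × 0.15 = 3.75
  Oral exam 51 × 0.13 = 6.63
  Case studies 61.5 × 0.19 = 11.685
  Final exam 87 × 0.16 = 13.92
  Capstone 52.5 × 0.06 = 3.15
  Reflections 57.5 × 0.13 = 7.475
  Term paper 87 × 0.18 = 15.66
Sum = 62.27
Extra credit: 62.27 + 3 = 65.27
65.27 ≥ 50 → Credit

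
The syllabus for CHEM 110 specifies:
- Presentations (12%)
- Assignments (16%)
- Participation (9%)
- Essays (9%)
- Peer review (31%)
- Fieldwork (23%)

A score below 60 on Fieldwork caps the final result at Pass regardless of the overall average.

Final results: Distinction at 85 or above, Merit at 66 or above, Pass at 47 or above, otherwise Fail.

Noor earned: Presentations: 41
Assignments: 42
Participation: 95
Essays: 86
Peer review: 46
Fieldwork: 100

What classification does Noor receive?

Fieldwork score 100 ≥ 60: minimum met.
Weighted total:
  Presentations 41 × 0.12 = 4.92
  Assignments 42 × 0.16 = 6.72
  Participation 95 × 0.09 = 8.55
  Essays 86 × 0.09 = 7.74
  Peer review 46 × 0.31 = 14.26
  Fieldwork 100 × 0.23 = 23
Sum = 65.19
65.19 is ≥ 47 and < 66 → Pass

Pass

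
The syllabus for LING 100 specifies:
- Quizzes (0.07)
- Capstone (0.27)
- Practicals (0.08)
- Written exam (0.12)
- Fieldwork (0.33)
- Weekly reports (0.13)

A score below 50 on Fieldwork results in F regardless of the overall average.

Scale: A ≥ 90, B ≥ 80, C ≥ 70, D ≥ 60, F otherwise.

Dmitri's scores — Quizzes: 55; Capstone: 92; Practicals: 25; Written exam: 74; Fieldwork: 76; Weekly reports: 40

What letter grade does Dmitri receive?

Fieldwork score 76 ≥ 50: minimum met.
Weighted total:
  Quizzes 55 × 0.07 = 3.85
  Capstone 92 × 0.27 = 24.84
  Practicals 25 × 0.08 = 2
  Written exam 74 × 0.12 = 8.88
  Fieldwork 76 × 0.33 = 25.08
  Weekly reports 40 × 0.13 = 5.2
Sum = 69.85
69.85 is ≥ 60 and < 70 → D

D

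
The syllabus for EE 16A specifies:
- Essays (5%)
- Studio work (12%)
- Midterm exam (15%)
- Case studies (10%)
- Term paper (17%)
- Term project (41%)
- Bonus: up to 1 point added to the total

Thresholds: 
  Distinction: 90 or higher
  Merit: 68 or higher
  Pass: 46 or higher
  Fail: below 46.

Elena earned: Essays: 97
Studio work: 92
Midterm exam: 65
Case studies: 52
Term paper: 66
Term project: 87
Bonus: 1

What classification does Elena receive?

Merit

Weighted total:
  Essays 97 × 0.05 = 4.85
  Studio work 92 × 0.12 = 11.04
  Midterm exam 65 × 0.15 = 9.75
  Case studies 52 × 0.1 = 5.2
  Term paper 66 × 0.17 = 11.22
  Term project 87 × 0.41 = 35.67
Sum = 77.73
Bonus: 77.73 + 1 = 78.73
78.73 is ≥ 68 and < 90 → Merit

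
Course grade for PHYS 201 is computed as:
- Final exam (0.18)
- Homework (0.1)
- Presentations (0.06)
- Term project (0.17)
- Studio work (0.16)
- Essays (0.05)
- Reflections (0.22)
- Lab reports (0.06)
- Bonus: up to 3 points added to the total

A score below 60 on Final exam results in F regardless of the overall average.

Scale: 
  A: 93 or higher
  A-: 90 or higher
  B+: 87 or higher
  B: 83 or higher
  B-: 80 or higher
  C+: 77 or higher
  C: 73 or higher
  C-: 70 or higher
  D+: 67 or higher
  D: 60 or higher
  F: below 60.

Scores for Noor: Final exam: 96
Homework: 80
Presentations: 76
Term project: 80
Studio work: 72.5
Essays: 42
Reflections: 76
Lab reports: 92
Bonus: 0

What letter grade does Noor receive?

C+

Final exam score 96 ≥ 60: minimum met.
Weighted total:
  Final exam 96 × 0.18 = 17.28
  Homework 80 × 0.1 = 8
  Presentations 76 × 0.06 = 4.56
  Term project 80 × 0.17 = 13.6
  Studio work 72.5 × 0.16 = 11.6
  Essays 42 × 0.05 = 2.1
  Reflections 76 × 0.22 = 16.72
  Lab reports 92 × 0.06 = 5.52
Sum = 79.38
Bonus: 79.38 + 0 = 79.38
79.38 is ≥ 77 and < 80 → C+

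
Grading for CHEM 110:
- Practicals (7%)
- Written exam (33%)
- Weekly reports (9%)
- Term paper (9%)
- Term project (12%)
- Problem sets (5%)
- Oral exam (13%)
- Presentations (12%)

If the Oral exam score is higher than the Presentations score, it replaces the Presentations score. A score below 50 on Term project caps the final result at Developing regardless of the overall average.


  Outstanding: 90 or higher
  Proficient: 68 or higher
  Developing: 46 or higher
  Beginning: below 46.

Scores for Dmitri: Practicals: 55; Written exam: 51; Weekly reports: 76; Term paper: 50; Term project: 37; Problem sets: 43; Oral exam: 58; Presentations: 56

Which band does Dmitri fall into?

Oral exam (58) > Presentations (56), so Presentations counts as 58.
Term project score 37 < 50: minimum not met.
Weighted total:
  Practicals 55 × 0.07 = 3.85
  Written exam 51 × 0.33 = 16.83
  Weekly reports 76 × 0.09 = 6.84
  Term paper 50 × 0.09 = 4.5
  Term project 37 × 0.12 = 4.44
  Problem sets 43 × 0.05 = 2.15
  Oral exam 58 × 0.13 = 7.54
  Presentations 58 × 0.12 = 6.96
Sum = 53.11
53.11 would be Developing; cap at Developing applies → Developing.

Developing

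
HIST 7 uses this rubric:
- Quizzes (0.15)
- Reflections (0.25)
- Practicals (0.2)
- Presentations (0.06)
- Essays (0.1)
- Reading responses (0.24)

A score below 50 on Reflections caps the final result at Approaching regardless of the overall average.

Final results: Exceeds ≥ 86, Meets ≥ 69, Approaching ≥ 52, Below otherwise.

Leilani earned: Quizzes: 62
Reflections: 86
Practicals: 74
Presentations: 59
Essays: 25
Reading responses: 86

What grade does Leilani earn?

Meets

Reflections score 86 ≥ 50: minimum met.
Weighted total:
  Quizzes 62 × 0.15 = 9.3
  Reflections 86 × 0.25 = 21.5
  Practicals 74 × 0.2 = 14.8
  Presentations 59 × 0.06 = 3.54
  Essays 25 × 0.1 = 2.5
  Reading responses 86 × 0.24 = 20.64
Sum = 72.28
72.28 is ≥ 69 and < 86 → Meets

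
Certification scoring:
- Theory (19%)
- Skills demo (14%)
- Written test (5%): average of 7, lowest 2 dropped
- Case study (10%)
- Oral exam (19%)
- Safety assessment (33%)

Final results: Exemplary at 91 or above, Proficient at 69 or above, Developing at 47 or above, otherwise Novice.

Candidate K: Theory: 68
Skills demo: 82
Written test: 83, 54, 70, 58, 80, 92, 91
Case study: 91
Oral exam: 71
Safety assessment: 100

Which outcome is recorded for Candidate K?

Written test: drop 54, 58 → average of remaining 5 = 416/5 = 83.2
Weighted total:
  Theory 68 × 0.19 = 12.92
  Skills demo 82 × 0.14 = 11.48
  Written test 83.2 × 0.05 = 4.16
  Case study 91 × 0.1 = 9.1
  Oral exam 71 × 0.19 = 13.49
  Safety assessment 100 × 0.33 = 33
Sum = 84.15
84.15 is ≥ 69 and < 91 → Proficient

Proficient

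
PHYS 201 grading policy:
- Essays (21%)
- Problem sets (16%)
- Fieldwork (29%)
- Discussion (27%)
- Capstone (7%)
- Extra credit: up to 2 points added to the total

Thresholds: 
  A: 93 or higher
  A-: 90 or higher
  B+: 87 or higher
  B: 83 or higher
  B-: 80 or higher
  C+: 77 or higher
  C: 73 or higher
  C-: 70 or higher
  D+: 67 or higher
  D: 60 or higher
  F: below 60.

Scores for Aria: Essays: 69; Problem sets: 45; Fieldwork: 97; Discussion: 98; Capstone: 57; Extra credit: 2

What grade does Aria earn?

Weighted total:
  Essays 69 × 0.21 = 14.49
  Problem sets 45 × 0.16 = 7.2
  Fieldwork 97 × 0.29 = 28.13
  Discussion 98 × 0.27 = 26.46
  Capstone 57 × 0.07 = 3.99
Sum = 80.27
Extra credit: 80.27 + 2 = 82.27
82.27 is ≥ 80 and < 83 → B-

B-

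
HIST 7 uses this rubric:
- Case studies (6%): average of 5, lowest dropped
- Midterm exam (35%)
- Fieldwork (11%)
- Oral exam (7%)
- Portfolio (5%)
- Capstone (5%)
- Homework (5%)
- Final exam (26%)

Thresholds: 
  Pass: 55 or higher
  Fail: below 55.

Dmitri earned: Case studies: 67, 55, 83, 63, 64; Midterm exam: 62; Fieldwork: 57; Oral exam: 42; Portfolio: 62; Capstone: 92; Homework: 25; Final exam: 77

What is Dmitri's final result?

Pass

Case studies: drop 55 → average of remaining 4 = 277/4 = 69.25
Weighted total:
  Case studies 69.25 × 0.06 = 4.155
  Midterm exam 62 × 0.35 = 21.7
  Fieldwork 57 × 0.11 = 6.27
  Oral exam 42 × 0.07 = 2.94
  Portfolio 62 × 0.05 = 3.1
  Capstone 92 × 0.05 = 4.6
  Homework 25 × 0.05 = 1.25
  Final exam 77 × 0.26 = 20.02
Sum = 64.035
64.035 ≥ 55 → Pass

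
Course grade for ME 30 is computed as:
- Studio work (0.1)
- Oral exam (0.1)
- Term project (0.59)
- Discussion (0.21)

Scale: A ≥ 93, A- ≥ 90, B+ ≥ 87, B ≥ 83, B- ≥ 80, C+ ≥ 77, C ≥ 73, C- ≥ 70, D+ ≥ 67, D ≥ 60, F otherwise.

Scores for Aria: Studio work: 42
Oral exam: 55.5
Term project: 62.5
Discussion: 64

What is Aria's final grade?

Weighted total:
  Studio work 42 × 0.1 = 4.2
  Oral exam 55.5 × 0.1 = 5.55
  Term project 62.5 × 0.59 = 36.875
  Discussion 64 × 0.21 = 13.44
Sum = 60.065
60.065 is ≥ 60 and < 67 → D

D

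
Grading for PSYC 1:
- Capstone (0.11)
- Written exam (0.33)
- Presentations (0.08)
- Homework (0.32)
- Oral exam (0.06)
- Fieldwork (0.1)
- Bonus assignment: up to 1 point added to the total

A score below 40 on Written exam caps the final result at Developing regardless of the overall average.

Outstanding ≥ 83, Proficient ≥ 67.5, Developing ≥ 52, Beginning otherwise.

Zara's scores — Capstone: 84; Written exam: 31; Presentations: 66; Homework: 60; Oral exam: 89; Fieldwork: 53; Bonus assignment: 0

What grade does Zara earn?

Developing

Written exam score 31 < 40: minimum not met.
Weighted total:
  Capstone 84 × 0.11 = 9.24
  Written exam 31 × 0.33 = 10.23
  Presentations 66 × 0.08 = 5.28
  Homework 60 × 0.32 = 19.2
  Oral exam 89 × 0.06 = 5.34
  Fieldwork 53 × 0.1 = 5.3
Sum = 54.59
Bonus assignment: 54.59 + 0 = 54.59
54.59 would be Developing; cap at Developing applies → Developing.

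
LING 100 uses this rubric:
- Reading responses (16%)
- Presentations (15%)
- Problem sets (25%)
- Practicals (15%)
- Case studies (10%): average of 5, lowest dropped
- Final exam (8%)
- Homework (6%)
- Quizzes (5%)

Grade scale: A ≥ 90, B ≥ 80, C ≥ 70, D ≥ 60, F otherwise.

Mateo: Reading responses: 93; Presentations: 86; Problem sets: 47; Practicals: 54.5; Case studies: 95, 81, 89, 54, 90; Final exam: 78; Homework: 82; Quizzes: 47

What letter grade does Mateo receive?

C

Case studies: drop 54 → average of remaining 4 = 355/4 = 88.75
Weighted total:
  Reading responses 93 × 0.16 = 14.88
  Presentations 86 × 0.15 = 12.9
  Problem sets 47 × 0.25 = 11.75
  Practicals 54.5 × 0.15 = 8.175
  Case studies 88.75 × 0.1 = 8.875
  Final exam 78 × 0.08 = 6.24
  Homework 82 × 0.06 = 4.92
  Quizzes 47 × 0.05 = 2.35
Sum = 70.09
70.09 is ≥ 70 and < 80 → C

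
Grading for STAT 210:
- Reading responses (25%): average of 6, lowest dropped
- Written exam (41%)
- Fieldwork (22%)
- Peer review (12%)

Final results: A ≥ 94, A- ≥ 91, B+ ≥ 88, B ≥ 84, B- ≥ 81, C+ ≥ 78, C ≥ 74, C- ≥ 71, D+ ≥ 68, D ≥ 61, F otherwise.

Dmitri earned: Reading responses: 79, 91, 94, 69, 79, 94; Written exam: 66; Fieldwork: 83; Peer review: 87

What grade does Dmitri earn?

C

Reading responses: drop 69 → average of remaining 5 = 437/5 = 87.4
Weighted total:
  Reading responses 87.4 × 0.25 = 21.85
  Written exam 66 × 0.41 = 27.06
  Fieldwork 83 × 0.22 = 18.26
  Peer review 87 × 0.12 = 10.44
Sum = 77.61
77.61 is ≥ 74 and < 78 → C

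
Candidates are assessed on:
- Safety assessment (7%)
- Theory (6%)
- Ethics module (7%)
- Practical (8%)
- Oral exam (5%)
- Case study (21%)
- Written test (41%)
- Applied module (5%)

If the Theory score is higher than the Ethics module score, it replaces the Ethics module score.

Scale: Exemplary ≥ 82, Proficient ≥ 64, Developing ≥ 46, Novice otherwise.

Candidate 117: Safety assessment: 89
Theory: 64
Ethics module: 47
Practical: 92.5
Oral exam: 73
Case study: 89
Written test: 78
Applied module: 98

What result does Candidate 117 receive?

Proficient

Theory (64) > Ethics module (47), so Ethics module counts as 64.
Weighted total:
  Safety assessment 89 × 0.07 = 6.23
  Theory 64 × 0.06 = 3.84
  Ethics module 64 × 0.07 = 4.48
  Practical 92.5 × 0.08 = 7.4
  Oral exam 73 × 0.05 = 3.65
  Case study 89 × 0.21 = 18.69
  Written test 78 × 0.41 = 31.98
  Applied module 98 × 0.05 = 4.9
Sum = 81.17
81.17 is ≥ 64 and < 82 → Proficient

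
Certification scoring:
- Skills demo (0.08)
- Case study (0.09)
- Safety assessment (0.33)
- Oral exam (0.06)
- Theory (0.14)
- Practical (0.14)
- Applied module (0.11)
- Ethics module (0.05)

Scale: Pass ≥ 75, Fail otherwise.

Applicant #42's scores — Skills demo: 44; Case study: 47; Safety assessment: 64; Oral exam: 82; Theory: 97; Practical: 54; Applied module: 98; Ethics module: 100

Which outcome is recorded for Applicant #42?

Fail

Weighted total:
  Skills demo 44 × 0.08 = 3.52
  Case study 47 × 0.09 = 4.23
  Safety assessment 64 × 0.33 = 21.12
  Oral exam 82 × 0.06 = 4.92
  Theory 97 × 0.14 = 13.58
  Practical 54 × 0.14 = 7.56
  Applied module 98 × 0.11 = 10.78
  Ethics module 100 × 0.05 = 5
Sum = 70.71
70.71 < 75 → Fail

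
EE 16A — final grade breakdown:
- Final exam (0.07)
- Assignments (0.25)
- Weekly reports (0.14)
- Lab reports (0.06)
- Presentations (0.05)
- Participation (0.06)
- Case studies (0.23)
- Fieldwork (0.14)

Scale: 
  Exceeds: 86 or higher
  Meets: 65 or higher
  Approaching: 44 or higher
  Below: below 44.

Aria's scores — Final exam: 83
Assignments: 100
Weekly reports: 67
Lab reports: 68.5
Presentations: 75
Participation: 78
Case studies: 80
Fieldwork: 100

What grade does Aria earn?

Weighted total:
  Final exam 83 × 0.07 = 5.81
  Assignments 100 × 0.25 = 25
  Weekly reports 67 × 0.14 = 9.38
  Lab reports 68.5 × 0.06 = 4.11
  Presentations 75 × 0.05 = 3.75
  Participation 78 × 0.06 = 4.68
  Case studies 80 × 0.23 = 18.4
  Fieldwork 100 × 0.14 = 14
Sum = 85.13
85.13 is ≥ 65 and < 86 → Meets

Meets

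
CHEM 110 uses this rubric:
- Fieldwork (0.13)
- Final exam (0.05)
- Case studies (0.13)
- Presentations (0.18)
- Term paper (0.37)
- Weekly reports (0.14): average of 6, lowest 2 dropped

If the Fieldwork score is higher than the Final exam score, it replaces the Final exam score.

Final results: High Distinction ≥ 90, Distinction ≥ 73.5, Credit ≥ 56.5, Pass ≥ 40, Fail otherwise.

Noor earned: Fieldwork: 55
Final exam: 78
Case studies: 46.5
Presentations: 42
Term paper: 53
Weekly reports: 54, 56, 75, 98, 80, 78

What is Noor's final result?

Pass

Weekly reports: drop 54, 56 → average of remaining 4 = 331/4 = 82.75
Fieldwork (55) ≤ Final exam (78), so Final exam stays at 78.
Weighted total:
  Fieldwork 55 × 0.13 = 7.15
  Final exam 78 × 0.05 = 3.9
  Case studies 46.5 × 0.13 = 6.045
  Presentations 42 × 0.18 = 7.56
  Term paper 53 × 0.37 = 19.61
  Weekly reports 82.75 × 0.14 = 11.585
Sum = 55.85
55.85 is ≥ 40 and < 56.5 → Pass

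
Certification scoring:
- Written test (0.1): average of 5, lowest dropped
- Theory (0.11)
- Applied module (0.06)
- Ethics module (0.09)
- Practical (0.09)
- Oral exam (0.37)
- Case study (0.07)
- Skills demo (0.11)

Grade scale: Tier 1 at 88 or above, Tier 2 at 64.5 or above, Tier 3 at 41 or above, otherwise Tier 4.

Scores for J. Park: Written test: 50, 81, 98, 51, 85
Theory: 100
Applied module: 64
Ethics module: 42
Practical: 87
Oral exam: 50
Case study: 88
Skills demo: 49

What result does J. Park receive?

Tier 3

Written test: drop 50 → average of remaining 4 = 315/4 = 78.75
Weighted total:
  Written test 78.75 × 0.1 = 7.875
  Theory 100 × 0.11 = 11
  Applied module 64 × 0.06 = 3.84
  Ethics module 42 × 0.09 = 3.78
  Practical 87 × 0.09 = 7.83
  Oral exam 50 × 0.37 = 18.5
  Case study 88 × 0.07 = 6.16
  Skills demo 49 × 0.11 = 5.39
Sum = 64.375
64.375 is ≥ 41 and < 64.5 → Tier 3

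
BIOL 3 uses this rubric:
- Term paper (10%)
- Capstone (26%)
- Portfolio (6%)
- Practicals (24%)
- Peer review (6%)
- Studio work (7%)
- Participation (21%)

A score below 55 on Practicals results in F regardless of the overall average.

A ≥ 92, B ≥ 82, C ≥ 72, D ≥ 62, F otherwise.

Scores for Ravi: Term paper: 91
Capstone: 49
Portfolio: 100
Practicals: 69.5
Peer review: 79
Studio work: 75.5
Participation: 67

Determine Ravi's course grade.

D

Practicals score 69.5 ≥ 55: minimum met.
Weighted total:
  Term paper 91 × 0.1 = 9.1
  Capstone 49 × 0.26 = 12.74
  Portfolio 100 × 0.06 = 6
  Practicals 69.5 × 0.24 = 16.68
  Peer review 79 × 0.06 = 4.74
  Studio work 75.5 × 0.07 = 5.285
  Participation 67 × 0.21 = 14.07
Sum = 68.615
68.615 is ≥ 62 and < 72 → D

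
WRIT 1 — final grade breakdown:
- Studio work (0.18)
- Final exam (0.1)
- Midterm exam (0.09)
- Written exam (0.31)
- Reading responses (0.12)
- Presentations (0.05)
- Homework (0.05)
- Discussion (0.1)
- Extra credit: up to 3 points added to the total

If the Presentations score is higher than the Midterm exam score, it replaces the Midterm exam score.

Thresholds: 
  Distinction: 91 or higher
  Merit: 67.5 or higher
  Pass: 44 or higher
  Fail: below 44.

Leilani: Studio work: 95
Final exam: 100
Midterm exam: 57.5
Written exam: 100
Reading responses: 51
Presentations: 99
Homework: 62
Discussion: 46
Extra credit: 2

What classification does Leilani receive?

Presentations (99) > Midterm exam (57.5), so Midterm exam counts as 99.
Weighted total:
  Studio work 95 × 0.18 = 17.1
  Final exam 100 × 0.1 = 10
  Midterm exam 99 × 0.09 = 8.91
  Written exam 100 × 0.31 = 31
  Reading responses 51 × 0.12 = 6.12
  Presentations 99 × 0.05 = 4.95
  Homework 62 × 0.05 = 3.1
  Discussion 46 × 0.1 = 4.6
Sum = 85.78
Extra credit: 85.78 + 2 = 87.78
87.78 is ≥ 67.5 and < 91 → Merit

Merit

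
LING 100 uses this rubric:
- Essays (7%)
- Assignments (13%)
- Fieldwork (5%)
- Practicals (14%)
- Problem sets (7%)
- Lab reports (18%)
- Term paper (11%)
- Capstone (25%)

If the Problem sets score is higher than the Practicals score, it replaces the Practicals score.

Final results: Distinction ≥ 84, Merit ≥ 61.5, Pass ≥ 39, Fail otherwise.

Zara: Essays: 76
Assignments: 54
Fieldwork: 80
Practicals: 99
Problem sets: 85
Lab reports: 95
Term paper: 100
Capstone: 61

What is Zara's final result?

Problem sets (85) ≤ Practicals (99), so Practicals stays at 99.
Weighted total:
  Essays 76 × 0.07 = 5.32
  Assignments 54 × 0.13 = 7.02
  Fieldwork 80 × 0.05 = 4
  Practicals 99 × 0.14 = 13.86
  Problem sets 85 × 0.07 = 5.95
  Lab reports 95 × 0.18 = 17.1
  Term paper 100 × 0.11 = 11
  Capstone 61 × 0.25 = 15.25
Sum = 79.5
79.5 is ≥ 61.5 and < 84 → Merit

Merit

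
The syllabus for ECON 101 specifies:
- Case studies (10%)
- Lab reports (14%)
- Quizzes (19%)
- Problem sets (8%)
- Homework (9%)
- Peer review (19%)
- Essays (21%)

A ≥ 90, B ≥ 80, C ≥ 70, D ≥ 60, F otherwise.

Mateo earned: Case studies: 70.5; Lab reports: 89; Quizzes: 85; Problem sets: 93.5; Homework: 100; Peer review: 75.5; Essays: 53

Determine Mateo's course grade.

C

Weighted total:
  Case studies 70.5 × 0.1 = 7.05
  Lab reports 89 × 0.14 = 12.46
  Quizzes 85 × 0.19 = 16.15
  Problem sets 93.5 × 0.08 = 7.48
  Homework 100 × 0.09 = 9
  Peer review 75.5 × 0.19 = 14.345
  Essays 53 × 0.21 = 11.13
Sum = 77.615
77.615 is ≥ 70 and < 80 → C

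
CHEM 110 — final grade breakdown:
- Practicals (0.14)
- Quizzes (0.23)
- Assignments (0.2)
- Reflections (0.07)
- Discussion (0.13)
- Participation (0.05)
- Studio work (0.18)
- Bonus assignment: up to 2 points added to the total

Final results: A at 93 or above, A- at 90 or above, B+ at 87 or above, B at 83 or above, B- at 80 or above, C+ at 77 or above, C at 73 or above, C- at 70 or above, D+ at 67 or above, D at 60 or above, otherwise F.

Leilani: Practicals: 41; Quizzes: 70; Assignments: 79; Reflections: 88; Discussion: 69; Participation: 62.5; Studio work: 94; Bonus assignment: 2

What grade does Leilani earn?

Weighted total:
  Practicals 41 × 0.14 = 5.74
  Quizzes 70 × 0.23 = 16.1
  Assignments 79 × 0.2 = 15.8
  Reflections 88 × 0.07 = 6.16
  Discussion 69 × 0.13 = 8.97
  Participation 62.5 × 0.05 = 3.125
  Studio work 94 × 0.18 = 16.92
Sum = 72.815
Bonus assignment: 72.815 + 2 = 74.815
74.815 is ≥ 73 and < 77 → C

C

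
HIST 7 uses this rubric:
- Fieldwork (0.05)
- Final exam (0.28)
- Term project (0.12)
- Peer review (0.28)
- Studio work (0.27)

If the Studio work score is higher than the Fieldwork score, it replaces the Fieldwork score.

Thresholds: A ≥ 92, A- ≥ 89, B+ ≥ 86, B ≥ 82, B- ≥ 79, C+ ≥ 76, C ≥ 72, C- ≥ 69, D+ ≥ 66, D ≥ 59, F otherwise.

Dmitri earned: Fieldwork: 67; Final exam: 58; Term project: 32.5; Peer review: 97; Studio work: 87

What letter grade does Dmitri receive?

C

Studio work (87) > Fieldwork (67), so Fieldwork counts as 87.
Weighted total:
  Fieldwork 87 × 0.05 = 4.35
  Final exam 58 × 0.28 = 16.24
  Term project 32.5 × 0.12 = 3.9
  Peer review 97 × 0.28 = 27.16
  Studio work 87 × 0.27 = 23.49
Sum = 75.14
75.14 is ≥ 72 and < 76 → C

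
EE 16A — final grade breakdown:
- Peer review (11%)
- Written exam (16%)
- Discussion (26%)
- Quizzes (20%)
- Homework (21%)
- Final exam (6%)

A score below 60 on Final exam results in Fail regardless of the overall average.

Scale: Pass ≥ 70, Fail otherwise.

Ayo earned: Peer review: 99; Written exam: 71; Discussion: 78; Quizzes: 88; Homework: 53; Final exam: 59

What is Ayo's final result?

Fail

Final exam score 59 < 60: minimum not met.
Weighted total:
  Peer review 99 × 0.11 = 10.89
  Written exam 71 × 0.16 = 11.36
  Discussion 78 × 0.26 = 20.28
  Quizzes 88 × 0.2 = 17.6
  Homework 53 × 0.21 = 11.13
  Final exam 59 × 0.06 = 3.54
Sum = 74.8
Because the Final exam minimum was not met, the result is Fail.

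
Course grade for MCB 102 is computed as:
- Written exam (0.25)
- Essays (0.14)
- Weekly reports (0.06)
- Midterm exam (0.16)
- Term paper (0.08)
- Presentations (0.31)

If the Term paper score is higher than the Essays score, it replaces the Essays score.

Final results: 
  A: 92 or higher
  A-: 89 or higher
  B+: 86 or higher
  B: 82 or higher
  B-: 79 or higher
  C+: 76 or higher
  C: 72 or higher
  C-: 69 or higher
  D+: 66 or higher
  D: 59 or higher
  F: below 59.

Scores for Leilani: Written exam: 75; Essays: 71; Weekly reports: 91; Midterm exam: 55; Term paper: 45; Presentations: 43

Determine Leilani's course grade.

Term paper (45) ≤ Essays (71), so Essays stays at 71.
Weighted total:
  Written exam 75 × 0.25 = 18.75
  Essays 71 × 0.14 = 9.94
  Weekly reports 91 × 0.06 = 5.46
  Midterm exam 55 × 0.16 = 8.8
  Term paper 45 × 0.08 = 3.6
  Presentations 43 × 0.31 = 13.33
Sum = 59.88
59.88 is ≥ 59 and < 66 → D

D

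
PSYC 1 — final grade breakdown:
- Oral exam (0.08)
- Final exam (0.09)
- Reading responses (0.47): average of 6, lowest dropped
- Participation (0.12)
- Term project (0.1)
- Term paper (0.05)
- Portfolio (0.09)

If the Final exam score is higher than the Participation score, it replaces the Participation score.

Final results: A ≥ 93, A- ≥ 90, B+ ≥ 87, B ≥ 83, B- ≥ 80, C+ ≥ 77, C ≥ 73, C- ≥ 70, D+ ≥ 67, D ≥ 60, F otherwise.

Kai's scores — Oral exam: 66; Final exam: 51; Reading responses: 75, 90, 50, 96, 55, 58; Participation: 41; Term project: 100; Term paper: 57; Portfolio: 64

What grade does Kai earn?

D+

Reading responses: drop 50 → average of remaining 5 = 374/5 = 74.8
Final exam (51) > Participation (41), so Participation counts as 51.
Weighted total:
  Oral exam 66 × 0.08 = 5.28
  Final exam 51 × 0.09 = 4.59
  Reading responses 74.8 × 0.47 = 35.156
  Participation 51 × 0.12 = 6.12
  Term project 100 × 0.1 = 10
  Term paper 57 × 0.05 = 2.85
  Portfolio 64 × 0.09 = 5.76
Sum = 69.756
69.756 is ≥ 67 and < 70 → D+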